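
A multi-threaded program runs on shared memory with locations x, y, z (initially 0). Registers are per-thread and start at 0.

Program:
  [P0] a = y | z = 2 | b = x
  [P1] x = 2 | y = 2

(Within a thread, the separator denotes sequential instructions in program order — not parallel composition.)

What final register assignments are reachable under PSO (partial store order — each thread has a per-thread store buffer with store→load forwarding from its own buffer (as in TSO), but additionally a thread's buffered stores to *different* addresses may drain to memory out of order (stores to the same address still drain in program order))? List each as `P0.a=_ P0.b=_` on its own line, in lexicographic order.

outcome vector order: (P0.a,P0.b)
|PSO outcomes| = 4

P0.a=0 P0.b=0
P0.a=0 P0.b=2
P0.a=2 P0.b=0
P0.a=2 P0.b=2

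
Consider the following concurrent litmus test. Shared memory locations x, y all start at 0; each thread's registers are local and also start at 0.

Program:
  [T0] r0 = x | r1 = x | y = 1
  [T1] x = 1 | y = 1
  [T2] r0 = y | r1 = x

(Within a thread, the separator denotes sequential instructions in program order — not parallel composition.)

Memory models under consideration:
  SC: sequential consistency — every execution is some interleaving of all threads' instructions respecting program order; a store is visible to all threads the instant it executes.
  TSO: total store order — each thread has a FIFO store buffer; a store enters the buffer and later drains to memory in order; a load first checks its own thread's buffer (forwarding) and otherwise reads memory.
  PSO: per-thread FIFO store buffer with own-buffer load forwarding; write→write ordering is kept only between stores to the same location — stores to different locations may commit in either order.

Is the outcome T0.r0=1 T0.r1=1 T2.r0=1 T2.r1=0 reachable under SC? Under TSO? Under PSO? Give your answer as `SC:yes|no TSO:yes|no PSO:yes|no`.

outcome vector order: (T0.r0,T0.r1,T2.r0,T2.r1)
under SC → 0/0/0/0 0/0/0/1 0/0/1/0 0/0/1/1 0/1/0/0 0/1/0/1 0/1/1/1 1/1/0/0 1/1/0/1 1/1/1/1
under TSO → 0/0/0/0 0/0/0/1 0/0/1/0 0/0/1/1 0/1/0/0 0/1/0/1 0/1/1/1 1/1/0/0 1/1/0/1 1/1/1/1
under PSO → 0/0/0/0 0/0/0/1 0/0/1/0 0/0/1/1 0/1/0/0 0/1/0/1 0/1/1/0 0/1/1/1 1/1/0/0 1/1/0/1 1/1/1/0 1/1/1/1
target 1/1/1/0 ∈ {PSO}

SC:no TSO:no PSO:yes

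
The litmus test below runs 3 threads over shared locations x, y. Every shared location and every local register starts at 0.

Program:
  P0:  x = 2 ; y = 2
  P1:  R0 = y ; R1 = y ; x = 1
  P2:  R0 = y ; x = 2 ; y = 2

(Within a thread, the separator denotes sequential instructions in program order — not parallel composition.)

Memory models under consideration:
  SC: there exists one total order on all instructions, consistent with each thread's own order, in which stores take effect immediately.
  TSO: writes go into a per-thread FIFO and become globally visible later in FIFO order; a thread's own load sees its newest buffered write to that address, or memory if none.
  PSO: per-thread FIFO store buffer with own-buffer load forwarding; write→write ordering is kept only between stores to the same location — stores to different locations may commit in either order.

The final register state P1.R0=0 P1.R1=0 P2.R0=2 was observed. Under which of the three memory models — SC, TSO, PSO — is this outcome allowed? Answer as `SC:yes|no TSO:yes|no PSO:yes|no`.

outcome vector order: (P1.R0,P1.R1,P2.R0)
SC (6): 0/0/0 0/0/2 0/2/0 0/2/2 2/2/0 2/2/2
TSO (6): 0/0/0 0/0/2 0/2/0 0/2/2 2/2/0 2/2/2
PSO (6): 0/0/0 0/0/2 0/2/0 0/2/2 2/2/0 2/2/2
target 0/0/2 ∈ {SC,TSO,PSO}

SC:yes TSO:yes PSO:yes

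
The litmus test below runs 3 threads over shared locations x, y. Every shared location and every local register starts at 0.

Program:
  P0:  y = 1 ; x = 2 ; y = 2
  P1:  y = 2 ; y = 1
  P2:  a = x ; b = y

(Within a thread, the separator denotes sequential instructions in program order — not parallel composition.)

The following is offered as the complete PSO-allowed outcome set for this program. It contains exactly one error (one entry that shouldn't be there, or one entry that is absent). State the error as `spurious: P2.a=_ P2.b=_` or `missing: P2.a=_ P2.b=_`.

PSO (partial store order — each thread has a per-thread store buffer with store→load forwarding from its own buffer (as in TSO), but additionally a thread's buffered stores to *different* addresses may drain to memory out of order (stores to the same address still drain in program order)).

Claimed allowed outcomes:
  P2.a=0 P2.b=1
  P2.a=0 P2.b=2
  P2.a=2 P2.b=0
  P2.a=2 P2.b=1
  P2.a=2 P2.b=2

missing: P2.a=0 P2.b=0

outcome vector order: (P2.a,P2.b)
PSO: 6 outcomes — {0/0; 0/1; 0/2; 2/0; 2/1; 2/2}
PSO∖claimed = {0/0}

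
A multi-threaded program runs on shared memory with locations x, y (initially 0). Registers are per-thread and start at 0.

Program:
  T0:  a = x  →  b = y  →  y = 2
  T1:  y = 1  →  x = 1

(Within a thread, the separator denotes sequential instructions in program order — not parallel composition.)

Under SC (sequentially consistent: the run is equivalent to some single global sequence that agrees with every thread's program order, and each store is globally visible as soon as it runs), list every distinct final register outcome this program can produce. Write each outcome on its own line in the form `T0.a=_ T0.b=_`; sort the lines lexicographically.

outcome vector order: (T0.a,T0.b)
|SC outcomes| = 3

T0.a=0 T0.b=0
T0.a=0 T0.b=1
T0.a=1 T0.b=1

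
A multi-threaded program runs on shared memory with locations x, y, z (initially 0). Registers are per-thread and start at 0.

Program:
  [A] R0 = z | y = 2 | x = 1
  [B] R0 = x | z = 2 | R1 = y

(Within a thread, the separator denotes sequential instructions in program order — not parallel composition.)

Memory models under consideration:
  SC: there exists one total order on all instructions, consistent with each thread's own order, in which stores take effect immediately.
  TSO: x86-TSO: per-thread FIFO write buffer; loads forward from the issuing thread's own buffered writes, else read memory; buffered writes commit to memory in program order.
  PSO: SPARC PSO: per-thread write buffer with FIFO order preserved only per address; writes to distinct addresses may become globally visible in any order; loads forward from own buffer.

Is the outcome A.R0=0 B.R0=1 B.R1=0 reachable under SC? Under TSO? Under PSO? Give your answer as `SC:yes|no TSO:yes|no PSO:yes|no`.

SC:no TSO:no PSO:yes

outcome vector order: (A.R0,B.R0,B.R1)
SC: 5 outcomes — {<0 0 0>, <0 0 2>, <0 1 2>, <2 0 0>, <2 0 2>}
TSO: 5 outcomes — {<0 0 0>, <0 0 2>, <0 1 2>, <2 0 0>, <2 0 2>}
PSO: 6 outcomes — {<0 0 0>, <0 0 2>, <0 1 0>, <0 1 2>, <2 0 0>, <2 0 2>}
target <0 1 0> ∈ {PSO}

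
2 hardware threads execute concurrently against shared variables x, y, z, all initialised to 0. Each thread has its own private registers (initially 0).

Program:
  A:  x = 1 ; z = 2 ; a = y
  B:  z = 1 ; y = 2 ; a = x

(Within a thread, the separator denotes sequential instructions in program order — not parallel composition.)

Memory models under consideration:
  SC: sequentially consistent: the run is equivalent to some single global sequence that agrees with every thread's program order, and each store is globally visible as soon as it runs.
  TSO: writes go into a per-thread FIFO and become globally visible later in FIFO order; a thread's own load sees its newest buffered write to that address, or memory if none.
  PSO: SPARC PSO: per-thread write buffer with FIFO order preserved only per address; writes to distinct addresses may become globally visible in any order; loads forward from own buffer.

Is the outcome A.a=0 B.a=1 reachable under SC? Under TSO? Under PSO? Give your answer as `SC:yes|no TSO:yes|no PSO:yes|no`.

SC:yes TSO:yes PSO:yes

outcome vector order: (A.a,B.a)
SC: 3 outcomes — {0/1; 2/0; 2/1}
TSO: 4 outcomes — {0/0; 0/1; 2/0; 2/1}
PSO: 4 outcomes — {0/0; 0/1; 2/0; 2/1}
target 0/1 ∈ {SC,TSO,PSO}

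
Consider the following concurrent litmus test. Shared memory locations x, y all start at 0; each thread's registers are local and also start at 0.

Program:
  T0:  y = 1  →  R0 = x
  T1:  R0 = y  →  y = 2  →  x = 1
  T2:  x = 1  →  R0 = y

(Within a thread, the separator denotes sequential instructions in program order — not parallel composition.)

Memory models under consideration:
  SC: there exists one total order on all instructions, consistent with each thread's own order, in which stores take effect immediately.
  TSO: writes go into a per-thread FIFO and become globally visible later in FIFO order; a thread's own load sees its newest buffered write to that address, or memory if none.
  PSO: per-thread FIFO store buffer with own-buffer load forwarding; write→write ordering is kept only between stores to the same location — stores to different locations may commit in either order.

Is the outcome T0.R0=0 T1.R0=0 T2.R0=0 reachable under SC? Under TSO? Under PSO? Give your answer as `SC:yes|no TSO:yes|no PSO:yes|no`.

outcome vector order: (T0.R0,T1.R0,T2.R0)
SC (10): (0,0,1) (0,0,2) (0,1,1) (0,1,2) (1,0,0) (1,0,1) (1,0,2) (1,1,0) (1,1,1) (1,1,2)
TSO (12): (0,0,0) (0,0,1) (0,0,2) (0,1,0) (0,1,1) (0,1,2) (1,0,0) (1,0,1) (1,0,2) (1,1,0) (1,1,1) (1,1,2)
PSO (12): (0,0,0) (0,0,1) (0,0,2) (0,1,0) (0,1,1) (0,1,2) (1,0,0) (1,0,1) (1,0,2) (1,1,0) (1,1,1) (1,1,2)
target (0,0,0) ∈ {TSO,PSO}

SC:no TSO:yes PSO:yes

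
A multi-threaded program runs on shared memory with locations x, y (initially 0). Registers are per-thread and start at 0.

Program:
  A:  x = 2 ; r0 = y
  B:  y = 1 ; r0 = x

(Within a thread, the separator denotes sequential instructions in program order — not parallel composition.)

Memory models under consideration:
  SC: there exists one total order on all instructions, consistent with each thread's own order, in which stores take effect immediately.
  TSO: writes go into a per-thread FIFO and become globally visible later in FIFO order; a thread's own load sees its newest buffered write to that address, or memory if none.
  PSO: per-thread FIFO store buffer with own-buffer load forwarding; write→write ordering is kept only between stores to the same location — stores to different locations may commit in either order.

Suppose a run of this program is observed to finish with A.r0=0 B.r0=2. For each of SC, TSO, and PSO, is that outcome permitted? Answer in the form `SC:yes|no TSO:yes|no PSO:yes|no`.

outcome vector order: (A.r0,B.r0)
under SC → 0/2 1/0 1/2
under TSO → 0/0 0/2 1/0 1/2
under PSO → 0/0 0/2 1/0 1/2
target 0/2 ∈ {SC,TSO,PSO}

SC:yes TSO:yes PSO:yes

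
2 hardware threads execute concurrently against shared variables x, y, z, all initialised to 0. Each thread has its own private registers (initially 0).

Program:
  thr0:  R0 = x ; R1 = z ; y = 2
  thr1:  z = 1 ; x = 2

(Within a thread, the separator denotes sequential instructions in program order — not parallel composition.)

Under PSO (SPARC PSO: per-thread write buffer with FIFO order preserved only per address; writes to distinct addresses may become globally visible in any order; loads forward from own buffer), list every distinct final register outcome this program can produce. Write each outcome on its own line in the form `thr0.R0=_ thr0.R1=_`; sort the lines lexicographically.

outcome vector order: (thr0.R0,thr0.R1)
|PSO outcomes| = 4

thr0.R0=0 thr0.R1=0
thr0.R0=0 thr0.R1=1
thr0.R0=2 thr0.R1=0
thr0.R0=2 thr0.R1=1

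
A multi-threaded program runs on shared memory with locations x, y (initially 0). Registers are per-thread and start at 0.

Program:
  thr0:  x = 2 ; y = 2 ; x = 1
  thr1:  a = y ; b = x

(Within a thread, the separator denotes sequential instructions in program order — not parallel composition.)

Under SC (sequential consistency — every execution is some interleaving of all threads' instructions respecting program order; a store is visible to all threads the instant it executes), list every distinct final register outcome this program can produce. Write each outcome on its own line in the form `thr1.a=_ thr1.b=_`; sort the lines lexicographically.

outcome vector order: (thr1.a,thr1.b)
|SC outcomes| = 5

thr1.a=0 thr1.b=0
thr1.a=0 thr1.b=1
thr1.a=0 thr1.b=2
thr1.a=2 thr1.b=1
thr1.a=2 thr1.b=2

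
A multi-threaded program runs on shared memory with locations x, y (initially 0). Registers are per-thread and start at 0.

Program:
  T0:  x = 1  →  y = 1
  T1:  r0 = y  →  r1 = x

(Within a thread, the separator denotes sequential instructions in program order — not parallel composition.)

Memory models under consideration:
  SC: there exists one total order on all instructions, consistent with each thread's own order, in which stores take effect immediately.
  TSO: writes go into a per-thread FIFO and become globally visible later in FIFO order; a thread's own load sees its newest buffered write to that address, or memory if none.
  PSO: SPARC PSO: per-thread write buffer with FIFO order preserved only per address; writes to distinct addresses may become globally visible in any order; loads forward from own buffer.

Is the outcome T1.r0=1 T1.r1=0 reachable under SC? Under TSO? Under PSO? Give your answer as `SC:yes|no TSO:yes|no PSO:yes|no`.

SC:no TSO:no PSO:yes

outcome vector order: (T1.r0,T1.r1)
under SC → 0/0 0/1 1/1
under TSO → 0/0 0/1 1/1
under PSO → 0/0 0/1 1/0 1/1
target 1/0 ∈ {PSO}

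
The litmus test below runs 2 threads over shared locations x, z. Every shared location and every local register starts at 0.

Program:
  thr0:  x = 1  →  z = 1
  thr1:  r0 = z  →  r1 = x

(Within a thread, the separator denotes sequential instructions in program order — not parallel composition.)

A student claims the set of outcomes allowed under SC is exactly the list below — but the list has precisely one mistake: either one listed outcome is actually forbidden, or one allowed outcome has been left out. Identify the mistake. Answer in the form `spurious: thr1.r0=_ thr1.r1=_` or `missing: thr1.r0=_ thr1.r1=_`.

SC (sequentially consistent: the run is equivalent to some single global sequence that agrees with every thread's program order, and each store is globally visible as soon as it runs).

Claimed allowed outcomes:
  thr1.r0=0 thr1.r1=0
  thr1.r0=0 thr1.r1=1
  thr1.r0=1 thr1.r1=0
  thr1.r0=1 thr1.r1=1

outcome vector order: (thr1.r0,thr1.r1)
under SC → 0/0 0/1 1/1
claimed∖SC = {1/0}

spurious: thr1.r0=1 thr1.r1=0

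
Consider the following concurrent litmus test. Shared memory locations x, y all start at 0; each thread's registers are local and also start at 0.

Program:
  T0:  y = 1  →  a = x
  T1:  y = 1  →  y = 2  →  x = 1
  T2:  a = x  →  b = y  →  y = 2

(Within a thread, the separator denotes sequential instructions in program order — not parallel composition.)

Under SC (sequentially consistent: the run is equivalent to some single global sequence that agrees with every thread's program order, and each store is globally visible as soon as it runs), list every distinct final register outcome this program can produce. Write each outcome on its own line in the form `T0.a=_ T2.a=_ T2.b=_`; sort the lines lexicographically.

outcome vector order: (T0.a,T2.a,T2.b)
|SC outcomes| = 10

T0.a=0 T2.a=0 T2.b=0
T0.a=0 T2.a=0 T2.b=1
T0.a=0 T2.a=0 T2.b=2
T0.a=0 T2.a=1 T2.b=1
T0.a=0 T2.a=1 T2.b=2
T0.a=1 T2.a=0 T2.b=0
T0.a=1 T2.a=0 T2.b=1
T0.a=1 T2.a=0 T2.b=2
T0.a=1 T2.a=1 T2.b=1
T0.a=1 T2.a=1 T2.b=2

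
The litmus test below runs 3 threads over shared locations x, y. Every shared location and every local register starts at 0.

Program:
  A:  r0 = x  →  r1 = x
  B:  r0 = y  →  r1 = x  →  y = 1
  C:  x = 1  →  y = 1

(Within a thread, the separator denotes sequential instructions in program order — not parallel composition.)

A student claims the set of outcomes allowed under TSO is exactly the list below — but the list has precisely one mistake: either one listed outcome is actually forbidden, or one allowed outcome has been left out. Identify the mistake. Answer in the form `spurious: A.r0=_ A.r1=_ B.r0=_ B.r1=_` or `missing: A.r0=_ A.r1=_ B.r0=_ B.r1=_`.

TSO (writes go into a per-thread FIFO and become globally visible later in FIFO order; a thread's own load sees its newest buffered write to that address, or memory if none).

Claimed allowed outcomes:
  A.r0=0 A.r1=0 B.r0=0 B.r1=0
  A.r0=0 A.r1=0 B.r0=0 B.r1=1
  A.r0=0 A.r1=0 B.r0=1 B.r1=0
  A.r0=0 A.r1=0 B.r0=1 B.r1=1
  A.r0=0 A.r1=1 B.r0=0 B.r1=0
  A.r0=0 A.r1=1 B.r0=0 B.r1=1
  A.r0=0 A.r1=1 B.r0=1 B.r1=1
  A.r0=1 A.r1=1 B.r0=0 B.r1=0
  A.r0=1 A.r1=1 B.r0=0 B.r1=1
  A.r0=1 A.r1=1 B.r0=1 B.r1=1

spurious: A.r0=0 A.r1=0 B.r0=1 B.r1=0

outcome vector order: (A.r0,A.r1,B.r0,B.r1)
under TSO → 0000; 0001; 0011; 0100; 0101; 0111; 1100; 1101; 1111
claimed∖TSO = {0010}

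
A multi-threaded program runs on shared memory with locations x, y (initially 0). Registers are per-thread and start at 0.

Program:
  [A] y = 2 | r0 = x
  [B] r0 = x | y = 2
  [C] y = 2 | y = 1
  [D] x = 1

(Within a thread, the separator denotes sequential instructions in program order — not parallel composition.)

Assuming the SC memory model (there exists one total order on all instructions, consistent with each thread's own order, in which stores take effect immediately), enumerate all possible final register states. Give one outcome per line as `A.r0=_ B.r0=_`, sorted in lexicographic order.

outcome vector order: (A.r0,B.r0)
|SC outcomes| = 4

A.r0=0 B.r0=0
A.r0=0 B.r0=1
A.r0=1 B.r0=0
A.r0=1 B.r0=1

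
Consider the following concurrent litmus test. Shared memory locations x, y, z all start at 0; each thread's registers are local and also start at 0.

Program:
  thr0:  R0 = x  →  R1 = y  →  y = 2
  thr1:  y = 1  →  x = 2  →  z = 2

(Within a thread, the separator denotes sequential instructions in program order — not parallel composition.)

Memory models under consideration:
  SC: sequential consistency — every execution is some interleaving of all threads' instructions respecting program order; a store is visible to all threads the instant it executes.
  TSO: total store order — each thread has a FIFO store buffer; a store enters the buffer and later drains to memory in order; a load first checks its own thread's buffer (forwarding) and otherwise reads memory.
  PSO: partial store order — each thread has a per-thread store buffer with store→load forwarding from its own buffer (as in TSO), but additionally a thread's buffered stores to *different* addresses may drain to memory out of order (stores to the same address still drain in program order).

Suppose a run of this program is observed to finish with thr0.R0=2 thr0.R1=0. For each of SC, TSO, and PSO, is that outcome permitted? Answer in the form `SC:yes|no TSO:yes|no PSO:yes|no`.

outcome vector order: (thr0.R0,thr0.R1)
SC (3): 0/0 0/1 2/1
TSO (3): 0/0 0/1 2/1
PSO (4): 0/0 0/1 2/0 2/1
target 2/0 ∈ {PSO}

SC:no TSO:no PSO:yes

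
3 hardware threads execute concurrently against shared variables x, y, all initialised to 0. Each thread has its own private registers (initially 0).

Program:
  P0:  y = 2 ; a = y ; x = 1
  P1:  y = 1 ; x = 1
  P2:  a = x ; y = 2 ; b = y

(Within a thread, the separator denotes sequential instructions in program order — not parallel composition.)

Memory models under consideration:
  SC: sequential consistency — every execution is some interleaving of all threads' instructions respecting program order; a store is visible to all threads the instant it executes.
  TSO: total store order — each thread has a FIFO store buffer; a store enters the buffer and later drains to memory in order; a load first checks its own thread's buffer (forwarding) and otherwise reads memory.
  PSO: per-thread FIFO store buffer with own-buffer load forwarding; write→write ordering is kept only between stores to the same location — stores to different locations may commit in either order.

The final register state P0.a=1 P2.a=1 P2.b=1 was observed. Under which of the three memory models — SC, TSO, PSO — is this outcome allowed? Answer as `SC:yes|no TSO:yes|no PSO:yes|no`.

outcome vector order: (P0.a,P2.a,P2.b)
[SC] allowed = {(1,0,1); (1,0,2); (1,1,2); (2,0,1); (2,0,2); (2,1,1); (2,1,2)}
[TSO] allowed = {(1,0,1); (1,0,2); (1,1,2); (2,0,1); (2,0,2); (2,1,1); (2,1,2)}
[PSO] allowed = {(1,0,1); (1,0,2); (1,1,1); (1,1,2); (2,0,1); (2,0,2); (2,1,1); (2,1,2)}
target (1,1,1) ∈ {PSO}

SC:no TSO:no PSO:yes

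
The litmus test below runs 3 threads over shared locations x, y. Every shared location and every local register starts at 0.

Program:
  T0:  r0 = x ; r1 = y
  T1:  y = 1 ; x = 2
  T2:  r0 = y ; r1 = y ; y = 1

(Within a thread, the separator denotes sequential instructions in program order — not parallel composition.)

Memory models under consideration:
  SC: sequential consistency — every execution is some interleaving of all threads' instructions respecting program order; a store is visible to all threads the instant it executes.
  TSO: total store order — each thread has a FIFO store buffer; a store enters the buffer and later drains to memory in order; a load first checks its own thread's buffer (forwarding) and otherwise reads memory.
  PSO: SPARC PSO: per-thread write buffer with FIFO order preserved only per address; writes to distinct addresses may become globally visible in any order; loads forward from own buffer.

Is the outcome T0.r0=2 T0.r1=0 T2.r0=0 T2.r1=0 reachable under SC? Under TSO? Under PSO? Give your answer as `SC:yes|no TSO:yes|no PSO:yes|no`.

SC:no TSO:no PSO:yes

outcome vector order: (T0.r0,T0.r1,T2.r0,T2.r1)
under SC → 0/0/0/0; 0/0/0/1; 0/0/1/1; 0/1/0/0; 0/1/0/1; 0/1/1/1; 2/1/0/0; 2/1/0/1; 2/1/1/1
under TSO → 0/0/0/0; 0/0/0/1; 0/0/1/1; 0/1/0/0; 0/1/0/1; 0/1/1/1; 2/1/0/0; 2/1/0/1; 2/1/1/1
under PSO → 0/0/0/0; 0/0/0/1; 0/0/1/1; 0/1/0/0; 0/1/0/1; 0/1/1/1; 2/0/0/0; 2/0/0/1; 2/0/1/1; 2/1/0/0; 2/1/0/1; 2/1/1/1
target 2/0/0/0 ∈ {PSO}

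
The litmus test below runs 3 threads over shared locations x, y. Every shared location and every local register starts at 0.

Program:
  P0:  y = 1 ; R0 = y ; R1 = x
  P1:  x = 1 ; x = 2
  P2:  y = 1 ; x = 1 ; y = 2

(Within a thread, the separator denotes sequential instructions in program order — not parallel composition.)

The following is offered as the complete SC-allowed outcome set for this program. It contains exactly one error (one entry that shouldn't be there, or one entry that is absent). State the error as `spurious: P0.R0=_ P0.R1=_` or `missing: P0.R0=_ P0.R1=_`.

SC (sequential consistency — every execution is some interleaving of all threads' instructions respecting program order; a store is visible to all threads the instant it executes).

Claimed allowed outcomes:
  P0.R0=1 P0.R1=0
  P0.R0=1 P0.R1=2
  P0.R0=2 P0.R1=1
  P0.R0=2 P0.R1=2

outcome vector order: (P0.R0,P0.R1)
under SC → 1/0; 1/1; 1/2; 2/1; 2/2
SC∖claimed = {1/1}

missing: P0.R0=1 P0.R1=1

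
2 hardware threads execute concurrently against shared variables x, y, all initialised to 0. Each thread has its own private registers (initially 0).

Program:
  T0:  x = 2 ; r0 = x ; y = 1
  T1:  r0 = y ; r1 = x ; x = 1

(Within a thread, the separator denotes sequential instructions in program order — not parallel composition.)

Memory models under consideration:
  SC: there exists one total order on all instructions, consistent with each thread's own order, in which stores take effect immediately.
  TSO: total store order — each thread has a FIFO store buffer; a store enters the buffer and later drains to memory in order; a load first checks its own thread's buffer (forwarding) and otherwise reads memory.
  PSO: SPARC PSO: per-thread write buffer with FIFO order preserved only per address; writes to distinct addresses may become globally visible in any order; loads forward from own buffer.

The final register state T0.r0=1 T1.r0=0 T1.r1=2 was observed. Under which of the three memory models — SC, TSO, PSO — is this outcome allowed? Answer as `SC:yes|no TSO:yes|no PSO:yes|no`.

outcome vector order: (T0.r0,T1.r0,T1.r1)
under SC → 1/0/0 1/0/2 2/0/0 2/0/2 2/1/2
under TSO → 1/0/0 1/0/2 2/0/0 2/0/2 2/1/2
under PSO → 1/0/0 1/0/2 2/0/0 2/0/2 2/1/0 2/1/2
target 1/0/2 ∈ {SC,TSO,PSO}

SC:yes TSO:yes PSO:yes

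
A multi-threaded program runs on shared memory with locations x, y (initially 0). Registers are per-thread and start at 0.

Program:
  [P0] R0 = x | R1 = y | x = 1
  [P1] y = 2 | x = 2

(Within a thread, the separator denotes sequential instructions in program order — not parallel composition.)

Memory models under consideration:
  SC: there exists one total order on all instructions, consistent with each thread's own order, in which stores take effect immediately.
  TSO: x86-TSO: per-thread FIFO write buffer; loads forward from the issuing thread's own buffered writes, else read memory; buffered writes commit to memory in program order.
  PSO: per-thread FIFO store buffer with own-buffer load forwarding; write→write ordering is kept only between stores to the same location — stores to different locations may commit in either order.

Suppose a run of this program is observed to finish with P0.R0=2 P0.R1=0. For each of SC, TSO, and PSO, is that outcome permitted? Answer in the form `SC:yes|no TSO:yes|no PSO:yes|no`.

SC:no TSO:no PSO:yes

outcome vector order: (P0.R0,P0.R1)
SC (3): (0,0), (0,2), (2,2)
TSO (3): (0,0), (0,2), (2,2)
PSO (4): (0,0), (0,2), (2,0), (2,2)
target (2,0) ∈ {PSO}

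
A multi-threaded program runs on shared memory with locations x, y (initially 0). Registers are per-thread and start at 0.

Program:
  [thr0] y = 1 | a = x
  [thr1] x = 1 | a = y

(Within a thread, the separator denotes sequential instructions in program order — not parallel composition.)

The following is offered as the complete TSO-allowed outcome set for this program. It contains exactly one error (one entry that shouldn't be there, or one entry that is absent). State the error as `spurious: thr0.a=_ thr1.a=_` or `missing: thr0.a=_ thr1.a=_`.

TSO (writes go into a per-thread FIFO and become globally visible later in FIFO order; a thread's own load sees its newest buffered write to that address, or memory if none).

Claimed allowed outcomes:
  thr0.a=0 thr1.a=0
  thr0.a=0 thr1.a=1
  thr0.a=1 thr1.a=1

outcome vector order: (thr0.a,thr1.a)
under TSO → 00 01 10 11
TSO∖claimed = {10}

missing: thr0.a=1 thr1.a=0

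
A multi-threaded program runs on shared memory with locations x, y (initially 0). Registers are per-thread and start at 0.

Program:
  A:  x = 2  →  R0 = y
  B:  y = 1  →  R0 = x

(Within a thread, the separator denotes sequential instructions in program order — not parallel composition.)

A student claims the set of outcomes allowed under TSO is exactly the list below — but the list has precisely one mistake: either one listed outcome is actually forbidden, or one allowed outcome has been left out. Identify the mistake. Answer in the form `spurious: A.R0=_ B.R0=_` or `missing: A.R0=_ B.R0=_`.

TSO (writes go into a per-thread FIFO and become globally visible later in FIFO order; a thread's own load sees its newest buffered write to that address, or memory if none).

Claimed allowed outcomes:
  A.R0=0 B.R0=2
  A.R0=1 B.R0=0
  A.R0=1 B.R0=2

outcome vector order: (A.R0,B.R0)
TSO (4): (0,0), (0,2), (1,0), (1,2)
TSO∖claimed = {(0,0)}

missing: A.R0=0 B.R0=0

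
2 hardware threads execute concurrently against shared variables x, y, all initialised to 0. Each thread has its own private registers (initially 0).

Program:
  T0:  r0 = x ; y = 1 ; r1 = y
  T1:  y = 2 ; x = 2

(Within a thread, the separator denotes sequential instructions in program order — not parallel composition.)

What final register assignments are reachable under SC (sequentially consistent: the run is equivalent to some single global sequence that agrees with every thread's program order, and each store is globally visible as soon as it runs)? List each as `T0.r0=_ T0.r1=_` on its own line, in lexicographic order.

outcome vector order: (T0.r0,T0.r1)
|SC outcomes| = 3

T0.r0=0 T0.r1=1
T0.r0=0 T0.r1=2
T0.r0=2 T0.r1=1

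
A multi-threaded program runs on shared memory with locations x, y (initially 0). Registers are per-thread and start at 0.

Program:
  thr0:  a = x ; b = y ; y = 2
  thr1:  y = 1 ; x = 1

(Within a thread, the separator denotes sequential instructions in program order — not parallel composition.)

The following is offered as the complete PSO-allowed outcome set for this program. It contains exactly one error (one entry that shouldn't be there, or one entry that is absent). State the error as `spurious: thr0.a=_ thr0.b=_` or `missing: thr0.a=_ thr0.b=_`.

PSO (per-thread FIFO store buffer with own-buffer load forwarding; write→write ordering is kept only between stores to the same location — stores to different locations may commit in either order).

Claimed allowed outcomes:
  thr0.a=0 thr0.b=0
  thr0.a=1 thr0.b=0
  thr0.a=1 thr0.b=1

missing: thr0.a=0 thr0.b=1

outcome vector order: (thr0.a,thr0.b)
PSO (4): 00 01 10 11
PSO∖claimed = {01}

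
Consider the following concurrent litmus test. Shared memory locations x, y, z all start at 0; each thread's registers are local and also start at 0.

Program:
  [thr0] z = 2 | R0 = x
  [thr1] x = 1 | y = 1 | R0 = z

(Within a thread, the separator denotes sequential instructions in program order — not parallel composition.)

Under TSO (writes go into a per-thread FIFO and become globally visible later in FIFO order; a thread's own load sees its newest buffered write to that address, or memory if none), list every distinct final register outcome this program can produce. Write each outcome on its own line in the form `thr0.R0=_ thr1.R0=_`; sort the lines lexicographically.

thr0.R0=0 thr1.R0=0
thr0.R0=0 thr1.R0=2
thr0.R0=1 thr1.R0=0
thr0.R0=1 thr1.R0=2

outcome vector order: (thr0.R0,thr1.R0)
|TSO outcomes| = 4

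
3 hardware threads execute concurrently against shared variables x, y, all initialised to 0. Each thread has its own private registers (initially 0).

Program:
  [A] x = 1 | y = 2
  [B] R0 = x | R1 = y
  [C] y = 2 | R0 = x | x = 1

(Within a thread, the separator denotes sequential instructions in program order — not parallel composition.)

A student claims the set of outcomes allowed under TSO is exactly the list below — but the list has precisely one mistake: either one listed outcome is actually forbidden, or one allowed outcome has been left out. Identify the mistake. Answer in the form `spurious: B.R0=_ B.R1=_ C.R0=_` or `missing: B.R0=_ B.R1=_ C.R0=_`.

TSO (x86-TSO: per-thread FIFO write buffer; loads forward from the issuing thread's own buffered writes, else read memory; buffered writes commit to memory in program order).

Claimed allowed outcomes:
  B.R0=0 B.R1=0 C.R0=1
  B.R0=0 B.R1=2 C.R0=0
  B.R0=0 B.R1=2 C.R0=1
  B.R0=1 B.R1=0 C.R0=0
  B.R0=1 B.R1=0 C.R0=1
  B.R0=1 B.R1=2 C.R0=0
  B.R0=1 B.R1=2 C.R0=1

outcome vector order: (B.R0,B.R1,C.R0)
TSO: 8 outcomes — {0/0/0 0/0/1 0/2/0 0/2/1 1/0/0 1/0/1 1/2/0 1/2/1}
TSO∖claimed = {0/0/0}

missing: B.R0=0 B.R1=0 C.R0=0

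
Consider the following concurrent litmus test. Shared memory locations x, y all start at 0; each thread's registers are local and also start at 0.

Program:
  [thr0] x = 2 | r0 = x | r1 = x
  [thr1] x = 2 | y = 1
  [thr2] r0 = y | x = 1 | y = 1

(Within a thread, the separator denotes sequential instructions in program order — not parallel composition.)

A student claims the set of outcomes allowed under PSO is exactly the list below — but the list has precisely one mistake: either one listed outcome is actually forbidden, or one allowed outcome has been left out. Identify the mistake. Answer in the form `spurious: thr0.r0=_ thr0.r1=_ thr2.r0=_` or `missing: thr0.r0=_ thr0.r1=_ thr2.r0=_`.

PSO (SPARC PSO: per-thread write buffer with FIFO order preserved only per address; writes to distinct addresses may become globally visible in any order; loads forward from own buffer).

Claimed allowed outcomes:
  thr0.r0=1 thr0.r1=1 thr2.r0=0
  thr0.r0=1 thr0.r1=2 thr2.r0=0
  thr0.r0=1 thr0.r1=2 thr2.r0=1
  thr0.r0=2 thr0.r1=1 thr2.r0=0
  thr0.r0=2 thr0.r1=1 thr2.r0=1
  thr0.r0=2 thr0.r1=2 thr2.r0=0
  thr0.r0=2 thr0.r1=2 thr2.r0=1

missing: thr0.r0=1 thr0.r1=1 thr2.r0=1

outcome vector order: (thr0.r0,thr0.r1,thr2.r0)
PSO: 8 outcomes — {(1,1,0), (1,1,1), (1,2,0), (1,2,1), (2,1,0), (2,1,1), (2,2,0), (2,2,1)}
PSO∖claimed = {(1,1,1)}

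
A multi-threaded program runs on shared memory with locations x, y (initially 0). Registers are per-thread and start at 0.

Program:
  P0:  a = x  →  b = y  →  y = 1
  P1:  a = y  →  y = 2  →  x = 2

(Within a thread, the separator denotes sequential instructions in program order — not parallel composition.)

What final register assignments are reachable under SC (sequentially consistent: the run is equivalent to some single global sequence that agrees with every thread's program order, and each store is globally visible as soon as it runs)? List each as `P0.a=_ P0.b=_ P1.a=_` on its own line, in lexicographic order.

outcome vector order: (P0.a,P0.b,P1.a)
|SC outcomes| = 4

P0.a=0 P0.b=0 P1.a=0
P0.a=0 P0.b=0 P1.a=1
P0.a=0 P0.b=2 P1.a=0
P0.a=2 P0.b=2 P1.a=0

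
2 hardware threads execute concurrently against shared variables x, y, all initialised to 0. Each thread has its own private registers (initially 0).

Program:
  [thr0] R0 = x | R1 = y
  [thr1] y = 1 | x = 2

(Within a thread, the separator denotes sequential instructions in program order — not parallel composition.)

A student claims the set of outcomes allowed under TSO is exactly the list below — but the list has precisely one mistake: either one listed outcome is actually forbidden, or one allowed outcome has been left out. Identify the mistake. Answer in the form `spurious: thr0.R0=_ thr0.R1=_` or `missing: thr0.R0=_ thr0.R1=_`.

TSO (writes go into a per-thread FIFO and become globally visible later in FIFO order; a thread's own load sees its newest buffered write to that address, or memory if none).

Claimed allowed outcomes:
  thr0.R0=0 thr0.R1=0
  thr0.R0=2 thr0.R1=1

missing: thr0.R0=0 thr0.R1=1

outcome vector order: (thr0.R0,thr0.R1)
under TSO → (0,0), (0,1), (2,1)
TSO∖claimed = {(0,1)}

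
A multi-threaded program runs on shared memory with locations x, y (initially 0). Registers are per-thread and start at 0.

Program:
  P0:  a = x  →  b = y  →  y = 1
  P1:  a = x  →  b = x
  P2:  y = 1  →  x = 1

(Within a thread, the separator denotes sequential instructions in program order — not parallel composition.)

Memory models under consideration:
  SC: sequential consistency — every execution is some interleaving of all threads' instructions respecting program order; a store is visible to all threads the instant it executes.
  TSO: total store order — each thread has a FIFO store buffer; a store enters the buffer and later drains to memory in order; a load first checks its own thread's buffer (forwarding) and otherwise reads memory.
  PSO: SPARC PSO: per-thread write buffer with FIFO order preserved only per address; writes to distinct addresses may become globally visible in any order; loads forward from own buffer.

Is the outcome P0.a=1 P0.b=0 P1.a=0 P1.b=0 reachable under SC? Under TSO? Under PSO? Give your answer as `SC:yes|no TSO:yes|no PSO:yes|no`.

SC:no TSO:no PSO:yes

outcome vector order: (P0.a,P0.b,P1.a,P1.b)
SC (9): (0,0,0,0); (0,0,0,1); (0,0,1,1); (0,1,0,0); (0,1,0,1); (0,1,1,1); (1,1,0,0); (1,1,0,1); (1,1,1,1)
TSO (9): (0,0,0,0); (0,0,0,1); (0,0,1,1); (0,1,0,0); (0,1,0,1); (0,1,1,1); (1,1,0,0); (1,1,0,1); (1,1,1,1)
PSO (12): (0,0,0,0); (0,0,0,1); (0,0,1,1); (0,1,0,0); (0,1,0,1); (0,1,1,1); (1,0,0,0); (1,0,0,1); (1,0,1,1); (1,1,0,0); (1,1,0,1); (1,1,1,1)
target (1,0,0,0) ∈ {PSO}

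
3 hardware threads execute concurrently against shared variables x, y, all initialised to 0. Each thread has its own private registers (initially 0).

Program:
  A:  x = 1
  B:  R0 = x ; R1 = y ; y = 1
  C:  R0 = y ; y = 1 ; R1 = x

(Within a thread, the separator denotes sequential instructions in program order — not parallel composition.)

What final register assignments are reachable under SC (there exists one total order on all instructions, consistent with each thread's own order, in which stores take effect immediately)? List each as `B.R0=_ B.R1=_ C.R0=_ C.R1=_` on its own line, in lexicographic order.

outcome vector order: (B.R0,B.R1,C.R0,C.R1)
|SC outcomes| = 10

B.R0=0 B.R1=0 C.R0=0 C.R1=0
B.R0=0 B.R1=0 C.R0=0 C.R1=1
B.R0=0 B.R1=0 C.R0=1 C.R1=0
B.R0=0 B.R1=0 C.R0=1 C.R1=1
B.R0=0 B.R1=1 C.R0=0 C.R1=0
B.R0=0 B.R1=1 C.R0=0 C.R1=1
B.R0=1 B.R1=0 C.R0=0 C.R1=1
B.R0=1 B.R1=0 C.R0=1 C.R1=1
B.R0=1 B.R1=1 C.R0=0 C.R1=0
B.R0=1 B.R1=1 C.R0=0 C.R1=1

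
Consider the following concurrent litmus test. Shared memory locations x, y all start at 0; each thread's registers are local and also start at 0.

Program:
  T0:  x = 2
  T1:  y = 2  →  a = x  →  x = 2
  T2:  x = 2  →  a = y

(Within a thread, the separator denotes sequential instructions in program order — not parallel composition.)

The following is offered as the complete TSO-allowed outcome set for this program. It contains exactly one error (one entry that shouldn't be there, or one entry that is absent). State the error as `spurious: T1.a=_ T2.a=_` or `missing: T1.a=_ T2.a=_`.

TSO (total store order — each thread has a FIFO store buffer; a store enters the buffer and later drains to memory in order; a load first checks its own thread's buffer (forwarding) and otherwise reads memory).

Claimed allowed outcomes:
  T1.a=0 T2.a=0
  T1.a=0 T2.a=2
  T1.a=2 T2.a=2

outcome vector order: (T1.a,T2.a)
[TSO] allowed = {00 02 20 22}
TSO∖claimed = {20}

missing: T1.a=2 T2.a=0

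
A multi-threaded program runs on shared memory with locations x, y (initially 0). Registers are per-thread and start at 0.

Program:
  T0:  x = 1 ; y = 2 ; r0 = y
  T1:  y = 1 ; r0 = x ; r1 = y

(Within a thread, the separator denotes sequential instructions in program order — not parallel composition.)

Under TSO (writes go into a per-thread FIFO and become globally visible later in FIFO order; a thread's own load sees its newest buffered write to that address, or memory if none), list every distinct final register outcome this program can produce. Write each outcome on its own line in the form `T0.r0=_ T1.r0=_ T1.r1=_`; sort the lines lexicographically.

T0.r0=1 T1.r0=0 T1.r1=1
T0.r0=1 T1.r0=1 T1.r1=1
T0.r0=2 T1.r0=0 T1.r1=1
T0.r0=2 T1.r0=0 T1.r1=2
T0.r0=2 T1.r0=1 T1.r1=1
T0.r0=2 T1.r0=1 T1.r1=2

outcome vector order: (T0.r0,T1.r0,T1.r1)
|TSO outcomes| = 6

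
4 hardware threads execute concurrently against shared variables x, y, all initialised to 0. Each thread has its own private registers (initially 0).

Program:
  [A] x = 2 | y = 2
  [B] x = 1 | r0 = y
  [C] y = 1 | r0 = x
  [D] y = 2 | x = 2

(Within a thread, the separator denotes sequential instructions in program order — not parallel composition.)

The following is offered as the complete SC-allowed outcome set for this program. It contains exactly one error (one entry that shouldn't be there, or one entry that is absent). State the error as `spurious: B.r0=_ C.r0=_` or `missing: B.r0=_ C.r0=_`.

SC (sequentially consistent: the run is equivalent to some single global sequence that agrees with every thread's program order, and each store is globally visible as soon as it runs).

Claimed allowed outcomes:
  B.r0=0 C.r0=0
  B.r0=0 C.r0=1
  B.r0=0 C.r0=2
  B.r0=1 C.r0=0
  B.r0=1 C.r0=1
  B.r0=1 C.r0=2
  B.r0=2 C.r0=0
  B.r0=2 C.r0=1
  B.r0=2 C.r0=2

outcome vector order: (B.r0,C.r0)
SC: 8 outcomes — {(0,1), (0,2), (1,0), (1,1), (1,2), (2,0), (2,1), (2,2)}
claimed∖SC = {(0,0)}

spurious: B.r0=0 C.r0=0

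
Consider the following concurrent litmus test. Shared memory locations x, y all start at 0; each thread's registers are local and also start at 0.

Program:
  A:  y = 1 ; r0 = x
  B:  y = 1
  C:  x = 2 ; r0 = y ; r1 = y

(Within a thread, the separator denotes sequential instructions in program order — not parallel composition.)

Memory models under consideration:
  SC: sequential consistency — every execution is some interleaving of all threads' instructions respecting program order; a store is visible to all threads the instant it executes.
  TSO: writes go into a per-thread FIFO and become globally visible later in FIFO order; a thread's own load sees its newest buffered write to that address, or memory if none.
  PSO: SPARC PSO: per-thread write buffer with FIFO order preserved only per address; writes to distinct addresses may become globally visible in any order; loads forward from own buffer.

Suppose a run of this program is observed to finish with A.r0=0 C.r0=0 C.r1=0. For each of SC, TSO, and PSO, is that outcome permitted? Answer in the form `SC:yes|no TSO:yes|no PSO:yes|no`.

outcome vector order: (A.r0,C.r0,C.r1)
[SC] allowed = {011 200 201 211}
[TSO] allowed = {000 001 011 200 201 211}
[PSO] allowed = {000 001 011 200 201 211}
target 000 ∈ {TSO,PSO}

SC:no TSO:yes PSO:yes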